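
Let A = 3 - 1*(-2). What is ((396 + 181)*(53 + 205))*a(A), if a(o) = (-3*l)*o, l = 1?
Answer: -2232990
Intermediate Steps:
A = 5 (A = 3 + 2 = 5)
a(o) = -3*o (a(o) = (-3*1)*o = -3*o)
((396 + 181)*(53 + 205))*a(A) = ((396 + 181)*(53 + 205))*(-3*5) = (577*258)*(-15) = 148866*(-15) = -2232990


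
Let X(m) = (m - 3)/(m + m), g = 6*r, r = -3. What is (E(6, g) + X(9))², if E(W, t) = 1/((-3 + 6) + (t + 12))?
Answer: 0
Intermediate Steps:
g = -18 (g = 6*(-3) = -18)
X(m) = (-3 + m)/(2*m) (X(m) = (-3 + m)/((2*m)) = (-3 + m)*(1/(2*m)) = (-3 + m)/(2*m))
E(W, t) = 1/(15 + t) (E(W, t) = 1/(3 + (12 + t)) = 1/(15 + t))
(E(6, g) + X(9))² = (1/(15 - 18) + (½)*(-3 + 9)/9)² = (1/(-3) + (½)*(⅑)*6)² = (-⅓ + ⅓)² = 0² = 0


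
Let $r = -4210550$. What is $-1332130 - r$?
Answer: $2878420$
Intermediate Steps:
$-1332130 - r = -1332130 - -4210550 = -1332130 + 4210550 = 2878420$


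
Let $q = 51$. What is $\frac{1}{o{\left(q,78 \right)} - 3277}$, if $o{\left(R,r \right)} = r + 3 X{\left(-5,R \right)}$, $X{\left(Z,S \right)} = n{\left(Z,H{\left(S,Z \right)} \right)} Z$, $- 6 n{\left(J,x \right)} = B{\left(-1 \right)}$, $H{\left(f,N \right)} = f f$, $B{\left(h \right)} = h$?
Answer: $- \frac{2}{6403} \approx -0.00031235$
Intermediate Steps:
$H{\left(f,N \right)} = f^{2}$
$n{\left(J,x \right)} = \frac{1}{6}$ ($n{\left(J,x \right)} = \left(- \frac{1}{6}\right) \left(-1\right) = \frac{1}{6}$)
$X{\left(Z,S \right)} = \frac{Z}{6}$
$o{\left(R,r \right)} = - \frac{5}{2} + r$ ($o{\left(R,r \right)} = r + 3 \cdot \frac{1}{6} \left(-5\right) = r + 3 \left(- \frac{5}{6}\right) = r - \frac{5}{2} = - \frac{5}{2} + r$)
$\frac{1}{o{\left(q,78 \right)} - 3277} = \frac{1}{\left(- \frac{5}{2} + 78\right) - 3277} = \frac{1}{\frac{151}{2} - 3277} = \frac{1}{- \frac{6403}{2}} = - \frac{2}{6403}$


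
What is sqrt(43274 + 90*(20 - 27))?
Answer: 2*sqrt(10661) ≈ 206.50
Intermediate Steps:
sqrt(43274 + 90*(20 - 27)) = sqrt(43274 + 90*(-7)) = sqrt(43274 - 630) = sqrt(42644) = 2*sqrt(10661)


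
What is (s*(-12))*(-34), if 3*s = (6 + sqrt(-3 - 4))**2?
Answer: 3944 + 1632*I*sqrt(7) ≈ 3944.0 + 4317.9*I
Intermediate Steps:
s = (6 + I*sqrt(7))**2/3 (s = (6 + sqrt(-3 - 4))**2/3 = (6 + sqrt(-7))**2/3 = (6 + I*sqrt(7))**2/3 ≈ 9.6667 + 10.583*I)
(s*(-12))*(-34) = (((6 + I*sqrt(7))**2/3)*(-12))*(-34) = -4*(6 + I*sqrt(7))**2*(-34) = 136*(6 + I*sqrt(7))**2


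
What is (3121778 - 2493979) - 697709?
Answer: -69910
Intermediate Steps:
(3121778 - 2493979) - 697709 = 627799 - 697709 = -69910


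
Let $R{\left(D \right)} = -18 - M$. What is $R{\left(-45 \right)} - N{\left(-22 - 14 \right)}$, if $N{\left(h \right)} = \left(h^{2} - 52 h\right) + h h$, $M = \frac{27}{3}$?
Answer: $-4491$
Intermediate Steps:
$M = 9$ ($M = 27 \cdot \frac{1}{3} = 9$)
$N{\left(h \right)} = - 52 h + 2 h^{2}$ ($N{\left(h \right)} = \left(h^{2} - 52 h\right) + h^{2} = - 52 h + 2 h^{2}$)
$R{\left(D \right)} = -27$ ($R{\left(D \right)} = -18 - 9 = -27$)
$R{\left(-45 \right)} - N{\left(-22 - 14 \right)} = -27 - 2 \left(-22 - 14\right) \left(-26 - 36\right) = -27 - 2 \left(-36\right) \left(-26 - 36\right) = -27 - 2 \left(-36\right) \left(-62\right) = -27 - 4464 = -4491$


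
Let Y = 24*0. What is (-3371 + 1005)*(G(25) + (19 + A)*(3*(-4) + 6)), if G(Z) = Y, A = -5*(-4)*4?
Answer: 1405404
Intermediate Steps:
A = 80 (A = 20*4 = 80)
Y = 0
G(Z) = 0
(-3371 + 1005)*(G(25) + (19 + A)*(3*(-4) + 6)) = (-3371 + 1005)*(0 + (19 + 80)*(3*(-4) + 6)) = -2366*(0 + 99*(-12 + 6)) = -2366*(0 + 99*(-6)) = -2366*(0 - 594) = -2366*(-594) = 1405404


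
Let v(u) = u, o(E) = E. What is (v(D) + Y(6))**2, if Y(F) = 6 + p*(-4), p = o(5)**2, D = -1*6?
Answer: 10000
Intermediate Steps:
D = -6
p = 25 (p = 5**2 = 25)
Y(F) = -94 (Y(F) = 6 + 25*(-4) = 6 - 100 = -94)
(v(D) + Y(6))**2 = (-6 - 94)**2 = (-100)**2 = 10000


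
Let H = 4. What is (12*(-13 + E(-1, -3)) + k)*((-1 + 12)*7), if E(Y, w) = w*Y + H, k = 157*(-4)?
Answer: -53900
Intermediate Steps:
k = -628
E(Y, w) = 4 + Y*w (E(Y, w) = w*Y + 4 = Y*w + 4 = 4 + Y*w)
(12*(-13 + E(-1, -3)) + k)*((-1 + 12)*7) = (12*(-13 + (4 - 1*(-3))) - 628)*((-1 + 12)*7) = (12*(-13 + (4 + 3)) - 628)*(11*7) = (12*(-13 + 7) - 628)*77 = (12*(-6) - 628)*77 = (-72 - 628)*77 = -700*77 = -53900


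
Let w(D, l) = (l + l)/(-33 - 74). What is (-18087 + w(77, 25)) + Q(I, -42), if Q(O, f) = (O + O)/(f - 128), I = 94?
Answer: -164515573/9095 ≈ -18089.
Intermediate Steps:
w(D, l) = -2*l/107 (w(D, l) = (2*l)/(-107) = (2*l)*(-1/107) = -2*l/107)
Q(O, f) = 2*O/(-128 + f) (Q(O, f) = (2*O)/(-128 + f) = 2*O/(-128 + f))
(-18087 + w(77, 25)) + Q(I, -42) = (-18087 - 2/107*25) + 2*94/(-128 - 42) = (-18087 - 50/107) + 2*94/(-170) = -1935359/107 + 2*94*(-1/170) = -1935359/107 - 94/85 = -164515573/9095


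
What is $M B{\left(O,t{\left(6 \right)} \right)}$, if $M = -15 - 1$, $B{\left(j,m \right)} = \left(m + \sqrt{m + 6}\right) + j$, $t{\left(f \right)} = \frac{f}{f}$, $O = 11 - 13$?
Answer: $16 - 16 \sqrt{7} \approx -26.332$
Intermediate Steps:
$O = -2$ ($O = 11 - 13 = -2$)
$t{\left(f \right)} = 1$
$B{\left(j,m \right)} = j + m + \sqrt{6 + m}$ ($B{\left(j,m \right)} = \left(m + \sqrt{6 + m}\right) + j = j + m + \sqrt{6 + m}$)
$M = -16$
$M B{\left(O,t{\left(6 \right)} \right)} = - 16 \left(-2 + 1 + \sqrt{6 + 1}\right) = - 16 \left(-2 + 1 + \sqrt{7}\right) = - 16 \left(-1 + \sqrt{7}\right) = 16 - 16 \sqrt{7}$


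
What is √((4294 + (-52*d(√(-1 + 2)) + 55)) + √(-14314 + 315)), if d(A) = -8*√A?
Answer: √(4765 + I*√13999) ≈ 69.034 + 0.8569*I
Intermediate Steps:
√((4294 + (-52*d(√(-1 + 2)) + 55)) + √(-14314 + 315)) = √((4294 + (-(-416)*√(√(-1 + 2)) + 55)) + √(-14314 + 315)) = √((4294 + (-(-416)*√(√1) + 55)) + √(-13999)) = √((4294 + (-(-416)*√1 + 55)) + I*√13999) = √((4294 + (-(-416) + 55)) + I*√13999) = √((4294 + (-52*(-8) + 55)) + I*√13999) = √((4294 + (416 + 55)) + I*√13999) = √((4294 + 471) + I*√13999) = √(4765 + I*√13999)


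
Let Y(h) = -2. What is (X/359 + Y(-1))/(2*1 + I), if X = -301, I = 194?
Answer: -1019/70364 ≈ -0.014482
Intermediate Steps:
(X/359 + Y(-1))/(2*1 + I) = (-301/359 - 2)/(2*1 + 194) = (-301*1/359 - 2)/(2 + 194) = (-301/359 - 2)/196 = -1019/359*1/196 = -1019/70364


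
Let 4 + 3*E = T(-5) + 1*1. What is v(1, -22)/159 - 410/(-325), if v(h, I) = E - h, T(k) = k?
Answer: 38399/31005 ≈ 1.2385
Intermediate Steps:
E = -8/3 (E = -4/3 + (-5 + 1*1)/3 = -4/3 + (-5 + 1)/3 = -4/3 + (1/3)*(-4) = -4/3 - 4/3 = -8/3 ≈ -2.6667)
v(h, I) = -8/3 - h
v(1, -22)/159 - 410/(-325) = (-8/3 - 1*1)/159 - 410/(-325) = (-8/3 - 1)*(1/159) - 410*(-1/325) = -11/3*1/159 + 82/65 = -11/477 + 82/65 = 38399/31005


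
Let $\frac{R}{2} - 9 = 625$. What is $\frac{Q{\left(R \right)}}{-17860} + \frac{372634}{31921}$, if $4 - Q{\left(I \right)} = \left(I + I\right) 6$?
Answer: $\frac{1785206373}{142527265} \approx 12.525$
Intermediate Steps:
$R = 1268$ ($R = 18 + 2 \cdot 625 = 18 + 1250 = 1268$)
$Q{\left(I \right)} = 4 - 12 I$ ($Q{\left(I \right)} = 4 - \left(I + I\right) 6 = 4 - 2 I 6 = 4 - 12 I$)
$\frac{Q{\left(R \right)}}{-17860} + \frac{372634}{31921} = \frac{4 - 15216}{-17860} + \frac{372634}{31921} = \left(4 - 15216\right) \left(- \frac{1}{17860}\right) + 372634 \cdot \frac{1}{31921} = \left(-15212\right) \left(- \frac{1}{17860}\right) + \frac{372634}{31921} = \frac{3803}{4465} + \frac{372634}{31921} = \frac{1785206373}{142527265}$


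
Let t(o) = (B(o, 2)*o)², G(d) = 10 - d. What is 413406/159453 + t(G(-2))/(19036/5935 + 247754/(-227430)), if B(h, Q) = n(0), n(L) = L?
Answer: 6562/2531 ≈ 2.5927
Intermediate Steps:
B(h, Q) = 0
t(o) = 0 (t(o) = (0*o)² = 0² = 0)
413406/159453 + t(G(-2))/(19036/5935 + 247754/(-227430)) = 413406/159453 + 0/(19036/5935 + 247754/(-227430)) = 413406*(1/159453) + 0/(19036*(1/5935) + 247754*(-1/227430)) = 6562/2531 + 0/(19036/5935 - 123877/113715) = 6562/2531 + 0/(285893749/134979705) = 6562/2531 + 0*(134979705/285893749) = 6562/2531 + 0 = 6562/2531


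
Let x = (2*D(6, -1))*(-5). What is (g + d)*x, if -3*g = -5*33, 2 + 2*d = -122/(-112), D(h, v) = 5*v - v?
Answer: 30545/14 ≈ 2181.8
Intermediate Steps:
D(h, v) = 4*v
d = -51/112 (d = -1 + (-122/(-112))/2 = -1 + (-122*(-1/112))/2 = -1 + (1/2)*(61/56) = -1 + 61/112 = -51/112 ≈ -0.45536)
g = 55 (g = -(-5)*33/3 = -1/3*(-165) = 55)
x = 40 (x = (2*(4*(-1)))*(-5) = (2*(-4))*(-5) = -8*(-5) = 40)
(g + d)*x = (55 - 51/112)*40 = (6109/112)*40 = 30545/14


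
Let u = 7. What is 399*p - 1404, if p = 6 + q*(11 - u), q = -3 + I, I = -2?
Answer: -6990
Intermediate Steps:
q = -5 (q = -3 - 2 = -5)
p = -14 (p = 6 - 5*(11 - 1*7) = 6 - 5*(11 - 7) = 6 - 5*4 = 6 - 20 = -14)
399*p - 1404 = 399*(-14) - 1404 = -5586 - 1404 = -6990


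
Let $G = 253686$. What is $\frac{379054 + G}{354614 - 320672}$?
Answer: $\frac{316370}{16971} \approx 18.642$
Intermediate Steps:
$\frac{379054 + G}{354614 - 320672} = \frac{379054 + 253686}{354614 - 320672} = \frac{632740}{33942} = 632740 \cdot \frac{1}{33942} = \frac{316370}{16971}$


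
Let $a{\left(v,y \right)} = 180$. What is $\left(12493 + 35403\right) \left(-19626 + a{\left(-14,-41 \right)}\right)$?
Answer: $-931385616$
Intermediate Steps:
$\left(12493 + 35403\right) \left(-19626 + a{\left(-14,-41 \right)}\right) = \left(12493 + 35403\right) \left(-19626 + 180\right) = 47896 \left(-19446\right) = -931385616$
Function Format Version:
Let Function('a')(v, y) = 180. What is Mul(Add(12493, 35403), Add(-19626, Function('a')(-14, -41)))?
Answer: -931385616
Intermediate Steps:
Mul(Add(12493, 35403), Add(-19626, Function('a')(-14, -41))) = Mul(Add(12493, 35403), Add(-19626, 180)) = Mul(47896, -19446) = -931385616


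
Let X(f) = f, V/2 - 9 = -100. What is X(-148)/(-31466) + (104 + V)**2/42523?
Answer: 7605098/51462643 ≈ 0.14778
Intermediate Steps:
V = -182 (V = 18 + 2*(-100) = 18 - 200 = -182)
X(-148)/(-31466) + (104 + V)**2/42523 = -148/(-31466) + (104 - 182)**2/42523 = -148*(-1/31466) + (-78)**2*(1/42523) = 74/15733 + 6084*(1/42523) = 74/15733 + 468/3271 = 7605098/51462643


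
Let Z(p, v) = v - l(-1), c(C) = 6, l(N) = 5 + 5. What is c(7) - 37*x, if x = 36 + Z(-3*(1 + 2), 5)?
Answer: -1141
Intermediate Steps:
l(N) = 10
Z(p, v) = -10 + v (Z(p, v) = v - 1*10 = v - 10 = -10 + v)
x = 31 (x = 36 + (-10 + 5) = 36 - 5 = 31)
c(7) - 37*x = 6 - 37*31 = 6 - 1147 = -1141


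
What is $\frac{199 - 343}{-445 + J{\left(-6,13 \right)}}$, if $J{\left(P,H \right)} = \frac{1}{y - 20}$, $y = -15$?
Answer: $\frac{210}{649} \approx 0.32357$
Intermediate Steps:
$J{\left(P,H \right)} = - \frac{1}{35}$ ($J{\left(P,H \right)} = \frac{1}{-15 - 20} = \frac{1}{-35} = - \frac{1}{35}$)
$\frac{199 - 343}{-445 + J{\left(-6,13 \right)}} = \frac{199 - 343}{-445 - \frac{1}{35}} = - \frac{144}{- \frac{15576}{35}} = \left(-144\right) \left(- \frac{35}{15576}\right) = \frac{210}{649}$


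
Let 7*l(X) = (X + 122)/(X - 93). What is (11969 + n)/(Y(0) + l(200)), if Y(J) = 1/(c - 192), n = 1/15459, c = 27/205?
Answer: 259572608577044/9210384599 ≈ 28183.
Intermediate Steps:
c = 27/205 (c = 27*(1/205) = 27/205 ≈ 0.13171)
n = 1/15459 ≈ 6.4687e-5
l(X) = (122 + X)/(7*(-93 + X)) (l(X) = ((X + 122)/(X - 93))/7 = ((122 + X)/(-93 + X))/7 = (122 + X)/(7*(-93 + X)))
Y(J) = -205/39333 (Y(J) = 1/(27/205 - 192) = 1/(-39333/205) = -205/39333)
(11969 + n)/(Y(0) + l(200)) = (11969 + 1/15459)/(-205/39333 + (122 + 200)/(7*(-93 + 200))) = 185028772/(15459*(-205/39333 + (⅐)*322/107)) = 185028772/(15459*(-205/39333 + (⅐)*(1/107)*322)) = 185028772/(15459*(-205/39333 + 46/107)) = 185028772/(15459*(1787383/4208631)) = (185028772/15459)*(4208631/1787383) = 259572608577044/9210384599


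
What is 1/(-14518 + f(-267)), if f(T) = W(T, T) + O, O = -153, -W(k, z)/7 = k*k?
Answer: -1/513694 ≈ -1.9467e-6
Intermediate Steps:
W(k, z) = -7*k**2 (W(k, z) = -7*k*k = -7*k**2)
f(T) = -153 - 7*T**2 (f(T) = -7*T**2 - 153 = -153 - 7*T**2)
1/(-14518 + f(-267)) = 1/(-14518 + (-153 - 7*(-267)**2)) = 1/(-14518 + (-153 - 7*71289)) = 1/(-14518 + (-153 - 499023)) = 1/(-14518 - 499176) = 1/(-513694) = -1/513694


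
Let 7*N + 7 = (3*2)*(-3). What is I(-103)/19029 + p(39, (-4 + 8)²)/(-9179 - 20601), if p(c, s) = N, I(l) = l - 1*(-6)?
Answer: -3948979/793357068 ≈ -0.0049776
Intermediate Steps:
I(l) = 6 + l (I(l) = l + 6 = 6 + l)
N = -25/7 (N = -1 + ((3*2)*(-3))/7 = -1 + (6*(-3))/7 = -1 + (⅐)*(-18) = -1 - 18/7 = -25/7 ≈ -3.5714)
p(c, s) = -25/7
I(-103)/19029 + p(39, (-4 + 8)²)/(-9179 - 20601) = (6 - 103)/19029 - 25/(7*(-9179 - 20601)) = -97*1/19029 - 25/7/(-29780) = -97/19029 - 25/7*(-1/29780) = -97/19029 + 5/41692 = -3948979/793357068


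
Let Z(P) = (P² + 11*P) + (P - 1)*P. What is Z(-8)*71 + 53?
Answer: 3461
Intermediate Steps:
Z(P) = P² + 11*P + P*(-1 + P) (Z(P) = (P² + 11*P) + (-1 + P)*P = (P² + 11*P) + P*(-1 + P) = P² + 11*P + P*(-1 + P))
Z(-8)*71 + 53 = (2*(-8)*(5 - 8))*71 + 53 = (2*(-8)*(-3))*71 + 53 = 48*71 + 53 = 3408 + 53 = 3461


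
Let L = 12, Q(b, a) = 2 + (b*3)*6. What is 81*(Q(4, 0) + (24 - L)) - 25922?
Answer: -18956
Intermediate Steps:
Q(b, a) = 2 + 18*b (Q(b, a) = 2 + (3*b)*6 = 2 + 18*b)
81*(Q(4, 0) + (24 - L)) - 25922 = 81*((2 + 18*4) + (24 - 1*12)) - 25922 = 81*((2 + 72) + (24 - 12)) - 25922 = 81*(74 + 12) - 25922 = 81*86 - 25922 = 6966 - 25922 = -18956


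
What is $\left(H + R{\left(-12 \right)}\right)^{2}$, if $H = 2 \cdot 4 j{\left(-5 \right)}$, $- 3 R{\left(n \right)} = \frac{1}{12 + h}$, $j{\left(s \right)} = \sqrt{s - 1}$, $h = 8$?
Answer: $\frac{\left(1 - 480 i \sqrt{6}\right)^{2}}{3600} \approx -384.0 - 0.6532 i$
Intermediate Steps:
$j{\left(s \right)} = \sqrt{-1 + s}$
$R{\left(n \right)} = - \frac{1}{60}$ ($R{\left(n \right)} = - \frac{1}{3 \left(12 + 8\right)} = - \frac{1}{3 \cdot 20} = \left(- \frac{1}{3}\right) \frac{1}{20} = - \frac{1}{60}$)
$H = 8 i \sqrt{6}$ ($H = 2 \cdot 4 \sqrt{-1 - 5} = 8 \sqrt{-6} = 8 i \sqrt{6} \approx 19.596 i$)
$\left(H + R{\left(-12 \right)}\right)^{2} = \left(8 i \sqrt{6} - \frac{1}{60}\right)^{2} = \left(- \frac{1}{60} + 8 i \sqrt{6}\right)^{2}$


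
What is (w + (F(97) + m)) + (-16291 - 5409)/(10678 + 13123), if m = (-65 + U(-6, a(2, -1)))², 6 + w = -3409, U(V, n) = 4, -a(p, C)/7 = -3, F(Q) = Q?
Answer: 9570103/23801 ≈ 402.09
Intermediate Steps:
a(p, C) = 21 (a(p, C) = -7*(-3) = 21)
w = -3415 (w = -6 - 3409 = -3415)
m = 3721 (m = (-65 + 4)² = (-61)² = 3721)
(w + (F(97) + m)) + (-16291 - 5409)/(10678 + 13123) = (-3415 + (97 + 3721)) + (-16291 - 5409)/(10678 + 13123) = (-3415 + 3818) - 21700/23801 = 403 - 21700*1/23801 = 403 - 21700/23801 = 9570103/23801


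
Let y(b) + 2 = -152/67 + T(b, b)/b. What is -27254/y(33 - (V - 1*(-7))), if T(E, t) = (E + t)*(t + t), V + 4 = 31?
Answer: 913009/277 ≈ 3296.1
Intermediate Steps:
V = 27 (V = -4 + 31 = 27)
T(E, t) = 2*t*(E + t) (T(E, t) = (E + t)*(2*t) = 2*t*(E + t))
y(b) = -286/67 + 4*b (y(b) = -2 + (-152/67 + (2*b*(b + b))/b) = -2 + (-152*1/67 + (2*b*(2*b))/b) = -2 + (-152/67 + (4*b²)/b) = -2 + (-152/67 + 4*b) = -286/67 + 4*b)
-27254/y(33 - (V - 1*(-7))) = -27254/(-286/67 + 4*(33 - (27 - 1*(-7)))) = -27254/(-286/67 + 4*(33 - (27 + 7))) = -27254/(-286/67 + 4*(33 - 1*34)) = -27254/(-286/67 + 4*(33 - 34)) = -27254/(-286/67 + 4*(-1)) = -27254/(-286/67 - 4) = -27254/(-554/67) = -27254*(-67/554) = 913009/277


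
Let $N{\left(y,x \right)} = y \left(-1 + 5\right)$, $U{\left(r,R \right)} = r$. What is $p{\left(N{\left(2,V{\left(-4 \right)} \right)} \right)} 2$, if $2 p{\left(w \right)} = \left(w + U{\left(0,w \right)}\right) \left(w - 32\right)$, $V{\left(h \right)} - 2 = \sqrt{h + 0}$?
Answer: $-192$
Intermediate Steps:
$V{\left(h \right)} = 2 + \sqrt{h}$ ($V{\left(h \right)} = 2 + \sqrt{h + 0} = 2 + \sqrt{h}$)
$N{\left(y,x \right)} = 4 y$ ($N{\left(y,x \right)} = y 4 = 4 y$)
$p{\left(w \right)} = \frac{w \left(-32 + w\right)}{2}$ ($p{\left(w \right)} = \frac{\left(w + 0\right) \left(w - 32\right)}{2} = \frac{w \left(-32 + w\right)}{2}$)
$p{\left(N{\left(2,V{\left(-4 \right)} \right)} \right)} 2 = \frac{4 \cdot 2 \left(-32 + 4 \cdot 2\right)}{2} \cdot 2 = \frac{1}{2} \cdot 8 \left(-32 + 8\right) 2 = \frac{1}{2} \cdot 8 \left(-24\right) 2 = \left(-96\right) 2 = -192$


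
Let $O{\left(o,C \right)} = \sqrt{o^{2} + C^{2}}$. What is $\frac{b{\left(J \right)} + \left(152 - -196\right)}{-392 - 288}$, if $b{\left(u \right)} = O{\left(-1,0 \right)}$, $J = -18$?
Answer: $- \frac{349}{680} \approx -0.51324$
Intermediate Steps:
$O{\left(o,C \right)} = \sqrt{C^{2} + o^{2}}$
$b{\left(u \right)} = 1$ ($b{\left(u \right)} = \sqrt{0^{2} + \left(-1\right)^{2}} = \sqrt{0 + 1} = \sqrt{1} = 1$)
$\frac{b{\left(J \right)} + \left(152 - -196\right)}{-392 - 288} = \frac{1 + \left(152 - -196\right)}{-392 - 288} = \frac{1 + \left(152 + 196\right)}{-680} = \left(1 + 348\right) \left(- \frac{1}{680}\right) = 349 \left(- \frac{1}{680}\right) = - \frac{349}{680}$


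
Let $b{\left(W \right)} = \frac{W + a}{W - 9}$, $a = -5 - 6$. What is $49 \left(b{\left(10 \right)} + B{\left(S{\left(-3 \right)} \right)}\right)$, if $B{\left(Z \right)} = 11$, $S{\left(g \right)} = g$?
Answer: $490$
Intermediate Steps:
$a = -11$
$b{\left(W \right)} = \frac{-11 + W}{-9 + W}$ ($b{\left(W \right)} = \frac{W - 11}{W - 9} = \frac{-11 + W}{-9 + W}$)
$49 \left(b{\left(10 \right)} + B{\left(S{\left(-3 \right)} \right)}\right) = 49 \left(\frac{-11 + 10}{-9 + 10} + 11\right) = 49 \left(1^{-1} \left(-1\right) + 11\right) = 49 \left(1 \left(-1\right) + 11\right) = 49 \left(-1 + 11\right) = 49 \cdot 10 = 490$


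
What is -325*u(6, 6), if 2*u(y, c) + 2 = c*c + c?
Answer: -6500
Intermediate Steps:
u(y, c) = -1 + c/2 + c²/2 (u(y, c) = -1 + (c*c + c)/2 = -1 + (c² + c)/2 = -1 + (c + c²)/2 = -1 + (c/2 + c²/2) = -1 + c/2 + c²/2)
-325*u(6, 6) = -325*(-1 + (½)*6 + (½)*6²) = -325*(-1 + 3 + (½)*36) = -325*(-1 + 3 + 18) = -325*20 = -6500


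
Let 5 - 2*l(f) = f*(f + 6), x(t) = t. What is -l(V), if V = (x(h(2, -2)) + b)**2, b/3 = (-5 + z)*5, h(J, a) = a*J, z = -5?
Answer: 562590947/2 ≈ 2.8130e+8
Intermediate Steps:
h(J, a) = J*a
b = -150 (b = 3*((-5 - 5)*5) = 3*(-10*5) = 3*(-50) = -150)
V = 23716 (V = (2*(-2) - 150)**2 = (-4 - 150)**2 = (-154)**2 = 23716)
l(f) = 5/2 - f*(6 + f)/2 (l(f) = 5/2 - f*(f + 6)/2 = 5/2 - f*(6 + f)/2)
-l(V) = -(5/2 - 3*23716 - 1/2*23716**2) = -(5/2 - 71148 - 1/2*562448656) = -(5/2 - 71148 - 281224328) = -1*(-562590947/2) = 562590947/2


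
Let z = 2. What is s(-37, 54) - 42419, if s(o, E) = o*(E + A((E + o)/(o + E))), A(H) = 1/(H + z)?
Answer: -133288/3 ≈ -44429.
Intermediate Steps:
A(H) = 1/(2 + H) (A(H) = 1/(H + 2) = 1/(2 + H))
s(o, E) = o*(1/3 + E) (s(o, E) = o*(E + 1/(2 + (E + o)/(o + E))) = o*(E + 1/(2 + (E + o)/(E + o))) = o*(E + 1/(2 + 1)) = o*(E + 1/3) = o*(1/3 + E))
s(-37, 54) - 42419 = -37*(1/3 + 54) - 42419 = -37*163/3 - 42419 = -6031/3 - 42419 = -133288/3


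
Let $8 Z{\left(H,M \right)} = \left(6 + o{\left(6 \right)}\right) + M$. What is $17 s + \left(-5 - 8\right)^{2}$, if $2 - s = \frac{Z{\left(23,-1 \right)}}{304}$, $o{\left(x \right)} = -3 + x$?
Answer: $\frac{61695}{304} \approx 202.94$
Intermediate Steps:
$Z{\left(H,M \right)} = \frac{9}{8} + \frac{M}{8}$ ($Z{\left(H,M \right)} = \frac{\left(6 + \left(-3 + 6\right)\right) + M}{8} = \frac{\left(6 + 3\right) + M}{8} = \frac{9 + M}{8} = \frac{9}{8} + \frac{M}{8}$)
$s = \frac{607}{304}$ ($s = 2 - \frac{\frac{9}{8} + \frac{1}{8} \left(-1\right)}{304} = 2 - \left(\frac{9}{8} - \frac{1}{8}\right) \frac{1}{304} = 2 - 1 \cdot \frac{1}{304} = 2 - \frac{1}{304} = \frac{607}{304} \approx 1.9967$)
$17 s + \left(-5 - 8\right)^{2} = 17 \cdot \frac{607}{304} + \left(-5 - 8\right)^{2} = \frac{10319}{304} + \left(-13\right)^{2} = \frac{10319}{304} + 169 = \frac{61695}{304}$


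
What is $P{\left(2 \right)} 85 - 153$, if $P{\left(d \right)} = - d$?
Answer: $-323$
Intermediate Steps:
$P{\left(2 \right)} 85 - 153 = \left(-1\right) 2 \cdot 85 - 153 = \left(-2\right) 85 - 153 = -170 - 153 = -323$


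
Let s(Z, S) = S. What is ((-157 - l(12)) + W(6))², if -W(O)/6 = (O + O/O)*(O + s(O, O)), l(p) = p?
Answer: 452929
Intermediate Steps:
W(O) = -12*O*(1 + O) (W(O) = -6*(O + O/O)*(O + O) = -6*(O + 1)*2*O = -6*(1 + O)*2*O = -12*O*(1 + O))
((-157 - l(12)) + W(6))² = ((-157 - 1*12) + 12*6*(-1 - 1*6))² = ((-157 - 12) + 12*6*(-1 - 6))² = (-169 + 12*6*(-7))² = (-169 - 504)² = (-673)² = 452929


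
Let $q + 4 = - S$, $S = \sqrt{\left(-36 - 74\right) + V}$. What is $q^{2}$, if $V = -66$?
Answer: $-160 + 32 i \sqrt{11} \approx -160.0 + 106.13 i$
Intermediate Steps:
$S = 4 i \sqrt{11}$ ($S = \sqrt{\left(-36 - 74\right) - 66} = \sqrt{-110 - 66} = \sqrt{-176} = 4 i \sqrt{11} \approx 13.266 i$)
$q = -4 - 4 i \sqrt{11} \approx -4.0 - 13.266 i$
$q^{2} = \left(-4 - 4 i \sqrt{11}\right)^{2}$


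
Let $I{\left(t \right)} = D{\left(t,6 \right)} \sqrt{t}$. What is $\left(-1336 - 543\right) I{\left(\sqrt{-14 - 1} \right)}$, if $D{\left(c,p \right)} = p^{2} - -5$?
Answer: $- 77039 \sqrt[4]{15} \sqrt{i} \approx -1.0721 \cdot 10^{5} - 1.0721 \cdot 10^{5} i$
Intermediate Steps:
$D{\left(c,p \right)} = 5 + p^{2}$ ($D{\left(c,p \right)} = p^{2} + 5 = 5 + p^{2}$)
$I{\left(t \right)} = 41 \sqrt{t}$ ($I{\left(t \right)} = \left(5 + 6^{2}\right) \sqrt{t} = \left(5 + 36\right) \sqrt{t} = 41 \sqrt{t}$)
$\left(-1336 - 543\right) I{\left(\sqrt{-14 - 1} \right)} = \left(-1336 - 543\right) 41 \sqrt{\sqrt{-14 - 1}} = - 1879 \cdot 41 \sqrt{\sqrt{-15}} = - 1879 \cdot 41 \sqrt{i \sqrt{15}} = - 1879 \cdot 41 \sqrt[4]{15} \sqrt{i} = - 77039 \sqrt[4]{15} \sqrt{i}$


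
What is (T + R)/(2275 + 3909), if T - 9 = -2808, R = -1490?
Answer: -4289/6184 ≈ -0.69356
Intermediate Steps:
T = -2799 (T = 9 - 2808 = -2799)
(T + R)/(2275 + 3909) = (-2799 - 1490)/(2275 + 3909) = -4289/6184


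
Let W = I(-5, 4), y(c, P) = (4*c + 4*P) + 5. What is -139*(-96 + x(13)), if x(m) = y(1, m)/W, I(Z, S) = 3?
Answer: 31553/3 ≈ 10518.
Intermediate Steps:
y(c, P) = 5 + 4*P + 4*c (y(c, P) = (4*P + 4*c) + 5 = 5 + 4*P + 4*c)
W = 3
x(m) = 3 + 4*m/3 (x(m) = (5 + 4*m + 4*1)/3 = (5 + 4*m + 4)*(⅓) = (9 + 4*m)*(⅓) = 3 + 4*m/3)
-139*(-96 + x(13)) = -139*(-96 + (3 + (4/3)*13)) = -139*(-96 + (3 + 52/3)) = -139*(-96 + 61/3) = -139*(-227/3) = 31553/3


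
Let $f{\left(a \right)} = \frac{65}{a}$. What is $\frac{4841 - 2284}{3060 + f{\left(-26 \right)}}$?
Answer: $\frac{5114}{6115} \approx 0.8363$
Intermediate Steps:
$\frac{4841 - 2284}{3060 + f{\left(-26 \right)}} = \frac{4841 - 2284}{3060 + \frac{65}{-26}} = \frac{2557}{3060 + 65 \left(- \frac{1}{26}\right)} = \frac{2557}{3060 - \frac{5}{2}} = \frac{2557}{\frac{6115}{2}} = 2557 \cdot \frac{2}{6115} = \frac{5114}{6115}$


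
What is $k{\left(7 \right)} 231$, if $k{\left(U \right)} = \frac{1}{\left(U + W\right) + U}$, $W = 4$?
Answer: $\frac{77}{6} \approx 12.833$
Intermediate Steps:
$k{\left(U \right)} = \frac{1}{4 + 2 U}$ ($k{\left(U \right)} = \frac{1}{\left(U + 4\right) + U} = \frac{1}{\left(4 + U\right) + U} = \frac{1}{4 + 2 U}$)
$k{\left(7 \right)} 231 = \frac{1}{2 \left(2 + 7\right)} 231 = \frac{1}{2 \cdot 9} \cdot 231 = \frac{1}{2} \cdot \frac{1}{9} \cdot 231 = \frac{1}{18} \cdot 231 = \frac{77}{6}$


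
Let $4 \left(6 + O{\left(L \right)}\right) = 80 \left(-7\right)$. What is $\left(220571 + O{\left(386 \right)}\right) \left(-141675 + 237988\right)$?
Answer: $21229793025$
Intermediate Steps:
$O{\left(L \right)} = -146$ ($O{\left(L \right)} = -6 + \frac{80 \left(-7\right)}{4} = -6 + \frac{1}{4} \left(-560\right) = -6 - 140 = -146$)
$\left(220571 + O{\left(386 \right)}\right) \left(-141675 + 237988\right) = \left(220571 - 146\right) \left(-141675 + 237988\right) = 220425 \cdot 96313 = 21229793025$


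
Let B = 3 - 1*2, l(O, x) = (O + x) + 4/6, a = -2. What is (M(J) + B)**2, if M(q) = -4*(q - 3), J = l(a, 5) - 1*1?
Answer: 49/9 ≈ 5.4444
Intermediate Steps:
l(O, x) = 2/3 + O + x (l(O, x) = (O + x) + 4*(1/6) = (O + x) + 2/3 = 2/3 + O + x)
J = 8/3 (J = (2/3 - 2 + 5) - 1*1 = 11/3 - 1 = 8/3 ≈ 2.6667)
M(q) = 12 - 4*q (M(q) = -4*(-3 + q) = 12 - 4*q)
B = 1 (B = 3 - 2 = 1)
(M(J) + B)**2 = ((12 - 4*8/3) + 1)**2 = ((12 - 32/3) + 1)**2 = (4/3 + 1)**2 = (7/3)**2 = 49/9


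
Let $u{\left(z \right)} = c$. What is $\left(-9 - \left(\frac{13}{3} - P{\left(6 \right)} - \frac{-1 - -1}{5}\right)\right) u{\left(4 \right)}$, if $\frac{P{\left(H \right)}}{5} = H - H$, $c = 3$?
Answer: $-40$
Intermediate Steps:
$P{\left(H \right)} = 0$ ($P{\left(H \right)} = 5 \left(H - H\right) = 5 \cdot 0 = 0$)
$u{\left(z \right)} = 3$
$\left(-9 - \left(\frac{13}{3} - P{\left(6 \right)} - \frac{-1 - -1}{5}\right)\right) u{\left(4 \right)} = \left(-9 + \left(0 - \left(\frac{13}{3} - \frac{-1 - -1}{5}\right)\right)\right) 3 = \left(-9 + \left(0 - \left(\frac{13}{3} - \left(-1 + 1\right) \frac{1}{5}\right)\right)\right) 3 = \left(-9 + \left(0 + \left(\left(0 \cdot \frac{1}{5} + \frac{2}{3}\right) - 5\right)\right)\right) 3 = \left(-9 + \left(0 + \left(\left(0 + \frac{2}{3}\right) - 5\right)\right)\right) 3 = \left(-9 + \left(0 + \left(\frac{2}{3} - 5\right)\right)\right) 3 = \left(-9 + \left(0 - \frac{13}{3}\right)\right) 3 = \left(-9 - \frac{13}{3}\right) 3 = \left(- \frac{40}{3}\right) 3 = -40$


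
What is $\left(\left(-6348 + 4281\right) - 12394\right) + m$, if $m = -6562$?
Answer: $-21023$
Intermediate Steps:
$\left(\left(-6348 + 4281\right) - 12394\right) + m = \left(\left(-6348 + 4281\right) - 12394\right) - 6562 = \left(-2067 - 12394\right) - 6562 = -14461 - 6562 = -21023$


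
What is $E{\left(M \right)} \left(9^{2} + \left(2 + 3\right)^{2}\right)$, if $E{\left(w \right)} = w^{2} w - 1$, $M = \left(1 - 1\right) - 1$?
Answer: $-212$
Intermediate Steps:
$M = -1$ ($M = 0 - 1 = -1$)
$E{\left(w \right)} = -1 + w^{3}$ ($E{\left(w \right)} = w^{3} - 1 = -1 + w^{3}$)
$E{\left(M \right)} \left(9^{2} + \left(2 + 3\right)^{2}\right) = \left(-1 + \left(-1\right)^{3}\right) \left(9^{2} + \left(2 + 3\right)^{2}\right) = \left(-1 - 1\right) \left(81 + 5^{2}\right) = - 2 \left(81 + 25\right) = \left(-2\right) 106 = -212$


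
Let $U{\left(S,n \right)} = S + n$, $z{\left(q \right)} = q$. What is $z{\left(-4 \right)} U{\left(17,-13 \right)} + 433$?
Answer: $417$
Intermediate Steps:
$z{\left(-4 \right)} U{\left(17,-13 \right)} + 433 = - 4 \left(17 - 13\right) + 433 = \left(-4\right) 4 + 433 = -16 + 433 = 417$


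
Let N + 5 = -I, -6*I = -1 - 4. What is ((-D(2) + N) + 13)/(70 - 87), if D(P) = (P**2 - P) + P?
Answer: -19/102 ≈ -0.18627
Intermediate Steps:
I = 5/6 (I = -(-1 - 4)/6 = -1/6*(-5) = 5/6 ≈ 0.83333)
D(P) = P**2
N = -35/6 (N = -5 - 1*5/6 = -5 - 5/6 = -35/6 ≈ -5.8333)
((-D(2) + N) + 13)/(70 - 87) = ((-1*2**2 - 35/6) + 13)/(70 - 87) = ((-1*4 - 35/6) + 13)/(-17) = ((-4 - 35/6) + 13)*(-1/17) = (-59/6 + 13)*(-1/17) = (19/6)*(-1/17) = -19/102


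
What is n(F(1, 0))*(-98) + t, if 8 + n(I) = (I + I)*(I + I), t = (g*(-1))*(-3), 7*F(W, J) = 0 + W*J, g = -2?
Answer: 778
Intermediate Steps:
F(W, J) = J*W/7 (F(W, J) = (0 + W*J)/7 = (0 + J*W)/7 = (J*W)/7 = J*W/7)
t = -6 (t = -2*(-1)*(-3) = 2*(-3) = -6)
n(I) = -8 + 4*I² (n(I) = -8 + (I + I)*(I + I) = -8 + (2*I)*(2*I) = -8 + 4*I²)
n(F(1, 0))*(-98) + t = (-8 + 4*((⅐)*0*1)²)*(-98) - 6 = (-8 + 4*0²)*(-98) - 6 = (-8 + 4*0)*(-98) - 6 = (-8 + 0)*(-98) - 6 = -8*(-98) - 6 = 784 - 6 = 778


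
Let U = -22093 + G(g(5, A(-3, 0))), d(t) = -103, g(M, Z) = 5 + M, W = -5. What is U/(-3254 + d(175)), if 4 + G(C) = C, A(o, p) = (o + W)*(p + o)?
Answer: 22087/3357 ≈ 6.5794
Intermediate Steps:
A(o, p) = (-5 + o)*(o + p) (A(o, p) = (o - 5)*(p + o) = (-5 + o)*(o + p))
G(C) = -4 + C
U = -22087 (U = -22093 + (-4 + (5 + 5)) = -22093 + (-4 + 10) = -22093 + 6 = -22087)
U/(-3254 + d(175)) = -22087/(-3254 - 103) = -22087/(-3357) = -22087*(-1/3357) = 22087/3357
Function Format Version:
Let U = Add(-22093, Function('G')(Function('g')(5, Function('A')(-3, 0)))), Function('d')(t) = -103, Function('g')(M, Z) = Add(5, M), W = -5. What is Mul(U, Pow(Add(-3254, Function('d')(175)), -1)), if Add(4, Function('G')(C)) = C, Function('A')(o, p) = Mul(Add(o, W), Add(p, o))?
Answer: Rational(22087, 3357) ≈ 6.5794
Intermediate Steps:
Function('A')(o, p) = Mul(Add(-5, o), Add(o, p)) (Function('A')(o, p) = Mul(Add(o, -5), Add(p, o)) = Mul(Add(-5, o), Add(o, p)))
Function('G')(C) = Add(-4, C)
U = -22087 (U = Add(-22093, Add(-4, Add(5, 5))) = Add(-22093, Add(-4, 10)) = Add(-22093, 6) = -22087)
Mul(U, Pow(Add(-3254, Function('d')(175)), -1)) = Mul(-22087, Pow(Add(-3254, -103), -1)) = Mul(-22087, Pow(-3357, -1)) = Mul(-22087, Rational(-1, 3357)) = Rational(22087, 3357)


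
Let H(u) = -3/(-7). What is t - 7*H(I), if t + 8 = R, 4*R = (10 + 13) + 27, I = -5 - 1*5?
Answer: 3/2 ≈ 1.5000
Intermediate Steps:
I = -10 (I = -5 - 5 = -10)
H(u) = 3/7 (H(u) = -3*(-⅐) = 3/7)
R = 25/2 (R = ((10 + 13) + 27)/4 = (23 + 27)/4 = (¼)*50 = 25/2 ≈ 12.500)
t = 9/2 (t = -8 + 25/2 = 9/2 ≈ 4.5000)
t - 7*H(I) = 9/2 - 7*3/7 = 9/2 - 3 = 3/2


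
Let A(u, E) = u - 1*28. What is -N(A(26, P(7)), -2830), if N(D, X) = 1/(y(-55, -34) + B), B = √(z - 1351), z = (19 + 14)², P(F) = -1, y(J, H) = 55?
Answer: I/(√262 - 55*I) ≈ -0.016733 + 0.0049244*I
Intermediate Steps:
A(u, E) = -28 + u (A(u, E) = u - 28 = -28 + u)
z = 1089 (z = 33² = 1089)
B = I*√262 (B = √(1089 - 1351) = √(-262) = I*√262 ≈ 16.186*I)
N(D, X) = 1/(55 + I*√262)
-N(A(26, P(7)), -2830) = -(55/3287 - I*√262/3287) = -55/3287 + I*√262/3287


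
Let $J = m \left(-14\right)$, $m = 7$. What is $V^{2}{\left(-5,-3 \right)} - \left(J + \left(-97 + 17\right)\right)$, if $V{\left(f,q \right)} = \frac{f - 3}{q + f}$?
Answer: $179$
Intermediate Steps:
$J = -98$ ($J = 7 \left(-14\right) = -98$)
$V{\left(f,q \right)} = \frac{-3 + f}{f + q}$
$V^{2}{\left(-5,-3 \right)} - \left(J + \left(-97 + 17\right)\right) = \left(\frac{-3 - 5}{-5 - 3}\right)^{2} - \left(-98 + \left(-97 + 17\right)\right) = \left(\frac{1}{-8} \left(-8\right)\right)^{2} - \left(-98 - 80\right) = \left(\left(- \frac{1}{8}\right) \left(-8\right)\right)^{2} - -178 = 1^{2} + 178 = 1 + 178 = 179$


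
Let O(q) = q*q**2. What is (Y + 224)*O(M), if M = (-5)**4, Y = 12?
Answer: 57617187500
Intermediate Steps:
M = 625
O(q) = q**3
(Y + 224)*O(M) = (12 + 224)*625**3 = 236*244140625 = 57617187500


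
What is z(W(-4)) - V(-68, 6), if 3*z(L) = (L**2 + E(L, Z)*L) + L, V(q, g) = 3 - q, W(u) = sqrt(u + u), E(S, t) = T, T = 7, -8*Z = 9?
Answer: -221/3 + 16*I*sqrt(2)/3 ≈ -73.667 + 7.5425*I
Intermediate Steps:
Z = -9/8 (Z = -1/8*9 = -9/8 ≈ -1.1250)
E(S, t) = 7
W(u) = sqrt(2)*sqrt(u) (W(u) = sqrt(2*u) = sqrt(2)*sqrt(u))
z(L) = L**2/3 + 8*L/3 (z(L) = ((L**2 + 7*L) + L)/3 = (L**2 + 8*L)/3 = L**2/3 + 8*L/3)
z(W(-4)) - V(-68, 6) = (sqrt(2)*sqrt(-4))*(8 + sqrt(2)*sqrt(-4))/3 - (3 - 1*(-68)) = (sqrt(2)*(2*I))*(8 + sqrt(2)*(2*I))/3 - (3 + 68) = (2*I*sqrt(2))*(8 + 2*I*sqrt(2))/3 - 1*71 = 2*I*sqrt(2)*(8 + 2*I*sqrt(2))/3 - 71 = -71 + 2*I*sqrt(2)*(8 + 2*I*sqrt(2))/3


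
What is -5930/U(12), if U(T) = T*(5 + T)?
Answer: -2965/102 ≈ -29.069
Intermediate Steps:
-5930/U(12) = -5930*1/(12*(5 + 12)) = -5930/(12*17) = -5930/204 = -5930*1/204 = -2965/102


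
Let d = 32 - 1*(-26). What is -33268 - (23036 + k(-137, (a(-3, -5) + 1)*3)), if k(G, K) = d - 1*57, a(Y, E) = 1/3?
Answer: -56305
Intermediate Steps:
a(Y, E) = ⅓
d = 58 (d = 32 + 26 = 58)
k(G, K) = 1 (k(G, K) = 58 - 1*57 = 58 - 57 = 1)
-33268 - (23036 + k(-137, (a(-3, -5) + 1)*3)) = -33268 - (23036 + 1) = -33268 - 1*23037 = -33268 - 23037 = -56305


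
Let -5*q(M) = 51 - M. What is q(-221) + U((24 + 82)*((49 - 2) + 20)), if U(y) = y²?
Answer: 252191748/5 ≈ 5.0438e+7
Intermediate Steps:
q(M) = -51/5 + M/5 (q(M) = -(51 - M)/5 = -51/5 + M/5)
q(-221) + U((24 + 82)*((49 - 2) + 20)) = (-51/5 + (⅕)*(-221)) + ((24 + 82)*((49 - 2) + 20))² = (-51/5 - 221/5) + (106*(47 + 20))² = -272/5 + (106*67)² = -272/5 + 7102² = -272/5 + 50438404 = 252191748/5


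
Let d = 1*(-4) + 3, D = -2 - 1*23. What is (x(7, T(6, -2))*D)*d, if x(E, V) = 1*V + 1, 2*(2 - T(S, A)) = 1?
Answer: 125/2 ≈ 62.500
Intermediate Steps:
T(S, A) = 3/2 (T(S, A) = 2 - ½*1 = 2 - ½ = 3/2)
x(E, V) = 1 + V (x(E, V) = V + 1 = 1 + V)
D = -25 (D = -2 - 23 = -25)
d = -1 (d = -4 + 3 = -1)
(x(7, T(6, -2))*D)*d = ((1 + 3/2)*(-25))*(-1) = ((5/2)*(-25))*(-1) = -125/2*(-1) = 125/2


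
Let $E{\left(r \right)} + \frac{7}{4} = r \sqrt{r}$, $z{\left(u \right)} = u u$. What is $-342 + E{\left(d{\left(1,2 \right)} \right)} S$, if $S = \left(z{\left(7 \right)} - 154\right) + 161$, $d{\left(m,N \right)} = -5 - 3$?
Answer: $-440 - 896 i \sqrt{2} \approx -440.0 - 1267.1 i$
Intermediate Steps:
$z{\left(u \right)} = u^{2}$
$d{\left(m,N \right)} = -8$
$E{\left(r \right)} = - \frac{7}{4} + r^{\frac{3}{2}}$ ($E{\left(r \right)} = - \frac{7}{4} + r \sqrt{r} = - \frac{7}{4} + r^{\frac{3}{2}}$)
$S = 56$ ($S = \left(7^{2} - 154\right) + 161 = \left(49 - 154\right) + 161 = -105 + 161 = 56$)
$-342 + E{\left(d{\left(1,2 \right)} \right)} S = -342 + \left(- \frac{7}{4} + \left(-8\right)^{\frac{3}{2}}\right) 56 = -342 + \left(- \frac{7}{4} - 16 i \sqrt{2}\right) 56 = -342 - \left(98 + 896 i \sqrt{2}\right) = -440 - 896 i \sqrt{2}$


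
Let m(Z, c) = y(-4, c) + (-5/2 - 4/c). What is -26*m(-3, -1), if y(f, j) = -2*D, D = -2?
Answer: -143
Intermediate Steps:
y(f, j) = 4 (y(f, j) = -2*(-2) = 4)
m(Z, c) = 3/2 - 4/c (m(Z, c) = 4 + (-5/2 - 4/c) = 3/2 - 4/c)
-26*m(-3, -1) = -26*(3/2 - 4/(-1)) = -26*(3/2 - 4*(-1)) = -26*(3/2 + 4) = -26*11/2 = -143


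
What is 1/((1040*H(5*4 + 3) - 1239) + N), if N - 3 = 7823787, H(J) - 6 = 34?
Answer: 1/7864151 ≈ 1.2716e-7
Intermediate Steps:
H(J) = 40 (H(J) = 6 + 34 = 40)
N = 7823790 (N = 3 + 7823787 = 7823790)
1/((1040*H(5*4 + 3) - 1239) + N) = 1/((1040*40 - 1239) + 7823790) = 1/((41600 - 1239) + 7823790) = 1/(40361 + 7823790) = 1/7864151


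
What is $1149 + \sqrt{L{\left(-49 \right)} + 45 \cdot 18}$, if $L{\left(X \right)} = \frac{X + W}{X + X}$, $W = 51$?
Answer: $1149 + \frac{\sqrt{39689}}{7} \approx 1177.5$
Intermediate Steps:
$L{\left(X \right)} = \frac{51 + X}{2 X}$ ($L{\left(X \right)} = \frac{X + 51}{X + X} = \frac{51 + X}{2 X}$)
$1149 + \sqrt{L{\left(-49 \right)} + 45 \cdot 18} = 1149 + \sqrt{\frac{51 - 49}{2 \left(-49\right)} + 45 \cdot 18} = 1149 + \sqrt{\frac{1}{2} \left(- \frac{1}{49}\right) 2 + 810} = 1149 + \sqrt{- \frac{1}{49} + 810} = 1149 + \sqrt{\frac{39689}{49}} = 1149 + \frac{\sqrt{39689}}{7}$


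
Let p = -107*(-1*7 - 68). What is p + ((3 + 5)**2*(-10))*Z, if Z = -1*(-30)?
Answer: -11175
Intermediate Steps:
p = 8025 (p = -107*(-7 - 68) = -107*(-75) = 8025)
Z = 30
p + ((3 + 5)**2*(-10))*Z = 8025 + ((3 + 5)**2*(-10))*30 = 8025 + (8**2*(-10))*30 = 8025 + (64*(-10))*30 = 8025 - 640*30 = 8025 - 19200 = -11175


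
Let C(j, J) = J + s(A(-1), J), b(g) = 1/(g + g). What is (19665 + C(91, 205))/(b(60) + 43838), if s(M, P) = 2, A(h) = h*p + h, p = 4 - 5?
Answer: 2384640/5260561 ≈ 0.45331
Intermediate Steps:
p = -1
A(h) = 0 (A(h) = h*(-1) + h = -h + h = 0)
b(g) = 1/(2*g)
C(j, J) = 2 + J (C(j, J) = J + 2 = 2 + J)
(19665 + C(91, 205))/(b(60) + 43838) = (19665 + (2 + 205))/((1/2)/60 + 43838) = (19665 + 207)/((1/2)*(1/60) + 43838) = 19872/(1/120 + 43838) = 19872/(5260561/120) = 19872*(120/5260561) = 2384640/5260561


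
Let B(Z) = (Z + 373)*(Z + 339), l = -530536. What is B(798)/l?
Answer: -1331427/530536 ≈ -2.5096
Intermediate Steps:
B(Z) = (339 + Z)*(373 + Z) (B(Z) = (373 + Z)*(339 + Z) = (339 + Z)*(373 + Z))
B(798)/l = (126447 + 798² + 712*798)/(-530536) = (126447 + 636804 + 568176)*(-1/530536) = 1331427*(-1/530536) = -1331427/530536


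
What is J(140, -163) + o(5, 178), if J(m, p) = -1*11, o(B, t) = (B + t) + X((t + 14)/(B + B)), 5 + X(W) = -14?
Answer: 153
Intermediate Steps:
X(W) = -19 (X(W) = -5 - 14 = -19)
o(B, t) = -19 + B + t (o(B, t) = (B + t) - 19 = -19 + B + t)
J(m, p) = -11
J(140, -163) + o(5, 178) = -11 + (-19 + 5 + 178) = -11 + 164 = 153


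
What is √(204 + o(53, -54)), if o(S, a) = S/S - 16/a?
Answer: √16629/9 ≈ 14.328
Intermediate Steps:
o(S, a) = 1 - 16/a
√(204 + o(53, -54)) = √(204 + (-16 - 54)/(-54)) = √(204 - 1/54*(-70)) = √(204 + 35/27) = √(5543/27) = √16629/9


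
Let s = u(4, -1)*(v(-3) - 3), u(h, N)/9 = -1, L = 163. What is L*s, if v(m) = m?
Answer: 8802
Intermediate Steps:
u(h, N) = -9 (u(h, N) = 9*(-1) = -9)
s = 54 (s = -9*(-3 - 3) = -9*(-6) = 54)
L*s = 163*54 = 8802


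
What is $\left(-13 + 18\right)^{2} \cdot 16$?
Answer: $400$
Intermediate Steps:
$\left(-13 + 18\right)^{2} \cdot 16 = 5^{2} \cdot 16 = 25 \cdot 16 = 400$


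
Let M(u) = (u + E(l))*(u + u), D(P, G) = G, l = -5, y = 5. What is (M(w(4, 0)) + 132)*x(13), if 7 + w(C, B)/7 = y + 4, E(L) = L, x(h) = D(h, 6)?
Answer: 2304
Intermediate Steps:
x(h) = 6
w(C, B) = 14 (w(C, B) = -49 + 7*(5 + 4) = -49 + 7*9 = -49 + 63 = 14)
M(u) = 2*u*(-5 + u) (M(u) = (u - 5)*(u + u) = (-5 + u)*(2*u) = 2*u*(-5 + u))
(M(w(4, 0)) + 132)*x(13) = (2*14*(-5 + 14) + 132)*6 = (2*14*9 + 132)*6 = (252 + 132)*6 = 384*6 = 2304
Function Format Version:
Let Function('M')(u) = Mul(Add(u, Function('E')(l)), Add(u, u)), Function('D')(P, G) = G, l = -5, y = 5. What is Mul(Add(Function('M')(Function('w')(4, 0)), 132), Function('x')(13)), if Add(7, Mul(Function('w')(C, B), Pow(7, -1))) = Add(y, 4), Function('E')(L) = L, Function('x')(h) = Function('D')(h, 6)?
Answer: 2304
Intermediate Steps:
Function('x')(h) = 6
Function('w')(C, B) = 14 (Function('w')(C, B) = Add(-49, Mul(7, Add(5, 4))) = Add(-49, Mul(7, 9)) = Add(-49, 63) = 14)
Function('M')(u) = Mul(2, u, Add(-5, u)) (Function('M')(u) = Mul(Add(u, -5), Add(u, u)) = Mul(Add(-5, u), Mul(2, u)) = Mul(2, u, Add(-5, u)))
Mul(Add(Function('M')(Function('w')(4, 0)), 132), Function('x')(13)) = Mul(Add(Mul(2, 14, Add(-5, 14)), 132), 6) = Mul(Add(Mul(2, 14, 9), 132), 6) = Mul(Add(252, 132), 6) = Mul(384, 6) = 2304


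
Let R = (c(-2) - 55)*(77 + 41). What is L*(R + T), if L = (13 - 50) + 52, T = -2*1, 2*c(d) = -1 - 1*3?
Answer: -100920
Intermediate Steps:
c(d) = -2 (c(d) = (-1 - 1*3)/2 = (-1 - 3)/2 = (½)*(-4) = -2)
T = -2
L = 15 (L = -37 + 52 = 15)
R = -6726 (R = (-2 - 55)*(77 + 41) = -57*118 = -6726)
L*(R + T) = 15*(-6726 - 2) = 15*(-6728) = -100920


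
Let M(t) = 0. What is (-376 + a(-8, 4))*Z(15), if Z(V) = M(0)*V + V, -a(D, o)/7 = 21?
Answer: -7845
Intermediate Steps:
a(D, o) = -147 (a(D, o) = -7*21 = -147)
Z(V) = V (Z(V) = 0*V + V = 0 + V = V)
(-376 + a(-8, 4))*Z(15) = (-376 - 147)*15 = -523*15 = -7845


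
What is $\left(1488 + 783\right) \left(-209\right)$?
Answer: $-474639$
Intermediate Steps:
$\left(1488 + 783\right) \left(-209\right) = 2271 \left(-209\right) = -474639$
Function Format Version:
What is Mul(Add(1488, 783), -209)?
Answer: -474639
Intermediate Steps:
Mul(Add(1488, 783), -209) = Mul(2271, -209) = -474639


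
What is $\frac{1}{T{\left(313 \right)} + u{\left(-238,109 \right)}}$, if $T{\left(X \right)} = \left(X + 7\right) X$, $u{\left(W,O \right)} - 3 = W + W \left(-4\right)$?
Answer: $\frac{1}{100877} \approx 9.9131 \cdot 10^{-6}$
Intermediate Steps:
$u{\left(W,O \right)} = 3 - 3 W$ ($u{\left(W,O \right)} = 3 + \left(W + W \left(-4\right)\right) = 3 + \left(W - 4 W\right) = 3 - 3 W$)
$T{\left(X \right)} = X \left(7 + X\right)$ ($T{\left(X \right)} = \left(7 + X\right) X = X \left(7 + X\right)$)
$\frac{1}{T{\left(313 \right)} + u{\left(-238,109 \right)}} = \frac{1}{313 \left(7 + 313\right) + \left(3 - -714\right)} = \frac{1}{313 \cdot 320 + \left(3 + 714\right)} = \frac{1}{100160 + 717} = \frac{1}{100877}$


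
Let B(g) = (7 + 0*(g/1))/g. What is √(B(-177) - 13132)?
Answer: I*√411413667/177 ≈ 114.6*I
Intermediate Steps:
B(g) = 7/g (B(g) = (7 + 0*(g*1))/g = (7 + 0*g)/g = (7 + 0)/g = 7/g)
√(B(-177) - 13132) = √(7/(-177) - 13132) = √(7*(-1/177) - 13132) = √(-7/177 - 13132) = √(-2324371/177) = I*√411413667/177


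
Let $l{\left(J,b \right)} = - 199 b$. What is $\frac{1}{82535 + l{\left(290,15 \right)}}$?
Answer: $\frac{1}{79550} \approx 1.2571 \cdot 10^{-5}$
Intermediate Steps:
$\frac{1}{82535 + l{\left(290,15 \right)}} = \frac{1}{82535 - 2985} = \frac{1}{79550}$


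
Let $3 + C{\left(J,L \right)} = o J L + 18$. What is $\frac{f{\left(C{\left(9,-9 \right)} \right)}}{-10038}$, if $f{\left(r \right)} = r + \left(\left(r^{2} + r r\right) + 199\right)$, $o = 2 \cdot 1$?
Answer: $- \frac{21635}{5019} \approx -4.3106$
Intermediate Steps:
$o = 2$
$C{\left(J,L \right)} = 15 + 2 J L$ ($C{\left(J,L \right)} = -3 + \left(2 J L + 18\right) = -3 + \left(18 + 2 J L\right) = 15 + 2 J L$)
$f{\left(r \right)} = 199 + r + 2 r^{2}$ ($f{\left(r \right)} = r + \left(\left(r^{2} + r^{2}\right) + 199\right) = r + \left(2 r^{2} + 199\right) = r + \left(199 + 2 r^{2}\right) = 199 + r + 2 r^{2}$)
$\frac{f{\left(C{\left(9,-9 \right)} \right)}}{-10038} = \frac{199 + \left(15 + 2 \cdot 9 \left(-9\right)\right) + 2 \left(15 + 2 \cdot 9 \left(-9\right)\right)^{2}}{-10038} = \left(199 + \left(15 - 162\right) + 2 \left(15 - 162\right)^{2}\right) \left(- \frac{1}{10038}\right) = \left(199 - 147 + 2 \left(-147\right)^{2}\right) \left(- \frac{1}{10038}\right) = \left(199 - 147 + 2 \cdot 21609\right) \left(- \frac{1}{10038}\right) = \left(199 - 147 + 43218\right) \left(- \frac{1}{10038}\right) = 43270 \left(- \frac{1}{10038}\right) = - \frac{21635}{5019}$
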